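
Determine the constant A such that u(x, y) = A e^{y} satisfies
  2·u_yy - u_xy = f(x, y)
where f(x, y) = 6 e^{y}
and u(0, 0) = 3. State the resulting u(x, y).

Substitute the ansatz u = A e^{y} into the left-hand side.
Derivatives of the ansatz:
  u_yy = A e^{y}
  u_xy = 0
Term by term:
  2·u_yy = 2 A e^{y}
  -u_xy = 0
So the left-hand side equals
  2 A e^{y}
This must equal f(x, y) = 6 e^{y} identically.
Matching coefficients of the independent functions:
  [e^{y}]:  2 A = 6
Solving: A = 3.
Check against the point condition:
  u(0, 0) = 3  ⟹  A = 3  ✓
Hence u(x, y) = 3 e^{y}.

Answer: u(x, y) = 3 e^{y}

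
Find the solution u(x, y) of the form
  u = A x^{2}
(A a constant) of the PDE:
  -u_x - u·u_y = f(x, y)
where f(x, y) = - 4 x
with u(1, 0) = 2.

Substitute the ansatz u = A x^{2} into the left-hand side.
Derivatives of the ansatz:
  u_x = 2 A x
  u_y = 0
Term by term:
  -u_x = - 2 A x
  -u·u_y = 0
So the left-hand side equals
  - 2 A x
This must equal f(x, y) = - 4 x identically.
Matching coefficients of the independent functions:
  [x]:  - 2 A = -4
Solving: A = 2.
Check against the point condition:
  u(1, 0) = 2  ⟹  A = 2  ✓
Hence u(x, y) = 2 x^{2}.

Answer: u(x, y) = 2 x^{2}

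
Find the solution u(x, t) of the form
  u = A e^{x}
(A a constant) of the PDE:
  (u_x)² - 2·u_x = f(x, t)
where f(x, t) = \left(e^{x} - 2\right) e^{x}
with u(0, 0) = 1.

Substitute the ansatz u = A e^{x} into the left-hand side.
Derivatives of the ansatz:
  u_x = A e^{x}
Term by term:
  (u_x)² = A^{2} e^{2 x}
  -2·u_x = - 2 A e^{x}
So the left-hand side equals
  A^{2} e^{2 x} - 2 A e^{x}
This must equal f(x, t) = \left(e^{x} - 2\right) e^{x} identically.
Matching coefficients of the independent functions:
  [e^{x}]:  - 2 A = -2
  [e^{2 x}]:  A^{2} = 1
Solving: A = 1.
Check against the point condition:
  u(0, 0) = 1  ⟹  A = 1  ✓
Hence u(x, t) = e^{x}.

Answer: u(x, t) = e^{x}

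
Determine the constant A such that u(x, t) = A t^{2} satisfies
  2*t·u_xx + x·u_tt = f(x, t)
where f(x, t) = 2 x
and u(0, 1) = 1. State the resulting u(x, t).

Substitute the ansatz u = A t^{2} into the left-hand side.
Derivatives of the ansatz:
  u_xx = 0
  u_tt = 2 A
Term by term:
  2*t·u_xx = 0
  x·u_tt = 2 A x
So the left-hand side equals
  2 A x
This must equal f(x, t) = 2 x identically.
Matching coefficients of the independent functions:
  [x]:  2 A = 2
Solving: A = 1.
Check against the point condition:
  u(0, 1) = 1  ⟹  A = 1  ✓
Hence u(x, t) = t^{2}.

Answer: u(x, t) = t^{2}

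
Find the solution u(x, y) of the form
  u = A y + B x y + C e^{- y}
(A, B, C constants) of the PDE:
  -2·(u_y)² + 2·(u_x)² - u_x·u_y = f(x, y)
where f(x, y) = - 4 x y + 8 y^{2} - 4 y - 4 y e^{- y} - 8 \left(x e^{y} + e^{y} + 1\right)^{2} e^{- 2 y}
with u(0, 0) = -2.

Substitute the ansatz u = A y + B x y + C e^{- y} into the left-hand side.
Derivatives of the ansatz:
  u_y = A + B x - C e^{- y}
  u_x = B y
Term by term:
  -2·(u_y)² = - 2 A^{2} - 4 A B x + 4 A C e^{- y} - 2 B^{2} x^{2} + 4 B C x e^{- y} - 2 C^{2} e^{- 2 y}
  2·(u_x)² = 2 B^{2} y^{2}
  -u_x·u_y = - A B y - B^{2} x y + B C y e^{- y}
So the left-hand side equals
  - 2 A^{2} - 4 A B x - A B y + 4 A C e^{- y} - 2 B^{2} x^{2} - B^{2} x y + 2 B^{2} y^{2} + 4 B C x e^{- y} + B C y e^{- y} - 2 C^{2} e^{- 2 y}
This must equal f(x, y) identically; expanded, f = - 8 x^{2} - 4 x y - 16 x - 16 x e^{- y} + 8 y^{2} - 4 y - 4 y e^{- y} - 8 - 16 e^{- y} - 8 e^{- 2 y}.
Matching coefficients of the independent functions:
  [constant term]:  - 2 A^{2} = -8
  [x]:  - 4 A B = -16
  [x^{2}]:  - 2 B^{2} = -8
  [y]:  - A B = -4
  [y^{2}]:  2 B^{2} = 8
  [x y]:  - B^{2} = -4
  [x e^{- y}]:  4 B C = -16
  [y e^{- y}]:  B C = -4
  [e^{- 2 y}]:  - 2 C^{2} = -8
  [e^{- y}]:  4 A C = -16
These equations allow (A, B, C) = (-2, -2, 2) or (2, 2, -2).
Impose the point condition(s):
  u(0, 0) = -2  ⟹  C = -2
Only A = 2, B = 2, C = -2 satisfies everything.
Hence u(x, y) = 2 x y + 2 y - 2 e^{- y}.

Answer: u(x, y) = 2 x y + 2 y - 2 e^{- y}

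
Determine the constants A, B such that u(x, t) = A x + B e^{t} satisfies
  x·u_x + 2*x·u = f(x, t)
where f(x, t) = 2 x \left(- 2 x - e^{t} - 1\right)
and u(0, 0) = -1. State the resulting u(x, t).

Answer: u(x, t) = - 2 x - e^{t}

Derivation:
Substitute the ansatz u = A x + B e^{t} into the left-hand side.
Derivatives of the ansatz:
  u_x = A
Term by term:
  x·u_x = A x
  2*x·u = 2 A x^{2} + 2 B x e^{t}
So the left-hand side equals
  2 A x^{2} + A x + 2 B x e^{t}
This must equal f(x, t) identically; expanded, f = - 4 x^{2} - 2 x e^{t} - 2 x.
Matching coefficients of the independent functions:
  [x]:  A = -2
  [x^{2}]:  2 A = -4
  [x e^{t}]:  2 B = -2
Solving: A = -2, B = -1.
Check against the point condition:
  u(0, 0) = -1  ⟹  B = -1  ✓
Hence u(x, t) = - 2 x - e^{t}.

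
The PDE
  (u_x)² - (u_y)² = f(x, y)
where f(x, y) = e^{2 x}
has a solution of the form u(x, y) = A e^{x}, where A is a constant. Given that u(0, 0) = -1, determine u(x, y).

Substitute the ansatz u = A e^{x} into the left-hand side.
Derivatives of the ansatz:
  u_x = A e^{x}
  u_y = 0
Term by term:
  (u_x)² = A^{2} e^{2 x}
  -(u_y)² = 0
So the left-hand side equals
  A^{2} e^{2 x}
This must equal f(x, y) = e^{2 x} identically.
Matching coefficients of the independent functions:
  [e^{2 x}]:  A^{2} = 1
These equations allow (A) = (-1) or (1).
Impose the point condition(s):
  u(0, 0) = -1  ⟹  A = -1
Only A = -1 satisfies everything.
Hence u(x, y) = - e^{x}.

Answer: u(x, y) = - e^{x}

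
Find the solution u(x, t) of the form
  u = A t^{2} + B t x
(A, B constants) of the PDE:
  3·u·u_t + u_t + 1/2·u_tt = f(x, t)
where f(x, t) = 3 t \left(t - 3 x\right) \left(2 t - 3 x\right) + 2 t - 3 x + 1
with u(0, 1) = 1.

Answer: u(x, t) = t^{2} - 3 t x

Derivation:
Substitute the ansatz u = A t^{2} + B t x into the left-hand side.
Derivatives of the ansatz:
  u_t = 2 A t + B x
  u_tt = 2 A
Term by term:
  3·u·u_t = 6 A^{2} t^{3} + 9 A B t^{2} x + 3 B^{2} t x^{2}
  u_t = 2 A t + B x
  1/2·u_tt = A
So the left-hand side equals
  6 A^{2} t^{3} + 9 A B t^{2} x + 2 A t + A + 3 B^{2} t x^{2} + B x
This must equal f(x, t) identically; expanded, f = 6 t^{3} - 27 t^{2} x + 27 t x^{2} + 2 t - 3 x + 1.
Matching coefficients of the independent functions:
  [constant term]:  A = 1
  [t]:  2 A = 2
  [t^{3}]:  6 A^{2} = 6
  [x]:  B = -3
  [t x^{2}]:  3 B^{2} = 27
  [t^{2} x]:  9 A B = -27
Solving: A = 1, B = -3.
Check against the point condition:
  u(0, 1) = 1  ⟹  A = 1  ✓
Hence u(x, t) = t^{2} - 3 t x.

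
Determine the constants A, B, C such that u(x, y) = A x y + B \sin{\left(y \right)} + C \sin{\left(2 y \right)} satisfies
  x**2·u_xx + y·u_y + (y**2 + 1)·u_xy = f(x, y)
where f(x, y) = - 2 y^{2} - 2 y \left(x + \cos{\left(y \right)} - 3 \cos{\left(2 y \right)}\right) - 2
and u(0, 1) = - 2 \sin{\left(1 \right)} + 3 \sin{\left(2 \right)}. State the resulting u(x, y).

Substitute the ansatz u = A x y + B \sin{\left(y \right)} + C \sin{\left(2 y \right)} into the left-hand side.
Derivatives of the ansatz:
  u_xx = 0
  u_y = A x + B \cos{\left(y \right)} + 2 C \cos{\left(2 y \right)}
  u_xy = A
Term by term:
  x**2·u_xx = 0
  y·u_y = A x y + B y \cos{\left(y \right)} + 2 C y \cos{\left(2 y \right)}
  (y**2 + 1)·u_xy = A y^{2} + A
So the left-hand side equals
  A x y + A y^{2} + A + B y \cos{\left(y \right)} + 2 C y \cos{\left(2 y \right)}
This must equal f(x, y) identically; expanded, f = - 2 x y - 2 y^{2} - 2 y \cos{\left(y \right)} + 6 y \cos{\left(2 y \right)} - 2.
Matching coefficients of the independent functions:
  [constant term, y^{2}, x y]:  A = -2
  [y \cos{\left(y \right)}]:  B = -2
  [y \cos{\left(2 y \right)}]:  2 C = 6
Solving: A = -2, B = -2, C = 3.
Check against the point condition:
  u(0, 1) = - 2 \sin{\left(1 \right)} + 3 \sin{\left(2 \right)}  ⟹  B \sin{\left(1 \right)} + C \sin{\left(2 \right)} = - 2 \sin{\left(1 \right)} + 3 \sin{\left(2 \right)}  ✓
Hence u(x, y) = - 2 x y - 2 \sin{\left(y \right)} + 3 \sin{\left(2 y \right)}.

Answer: u(x, y) = - 2 x y - 2 \sin{\left(y \right)} + 3 \sin{\left(2 y \right)}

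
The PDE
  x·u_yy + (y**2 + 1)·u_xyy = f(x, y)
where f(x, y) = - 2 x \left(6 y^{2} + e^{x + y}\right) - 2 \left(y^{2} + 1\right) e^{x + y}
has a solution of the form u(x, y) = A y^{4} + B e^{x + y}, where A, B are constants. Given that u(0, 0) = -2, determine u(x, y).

Substitute the ansatz u = A y^{4} + B e^{x + y} into the left-hand side.
Derivatives of the ansatz:
  u_yy = 12 A y^{2} + B e^{x} e^{y}
  u_xyy = B e^{x} e^{y}
Term by term:
  x·u_yy = 12 A x y^{2} + B x e^{x} e^{y}
  (y**2 + 1)·u_xyy = B y^{2} e^{x} e^{y} + B e^{x} e^{y}
So the left-hand side equals
  12 A x y^{2} + B x e^{x} e^{y} + B y^{2} e^{x} e^{y} + B e^{x} e^{y}
This must equal f(x, y) identically; expanded, f = - 12 x y^{2} - 2 x e^{x} e^{y} - 2 y^{2} e^{x} e^{y} - 2 e^{x} e^{y}.
Matching coefficients of the independent functions:
  [x y^{2}]:  12 A = -12
  [e^{x} e^{y}, x e^{x} e^{y}, y^{2} e^{x} e^{y}]:  B = -2
Solving: A = -1, B = -2.
Check against the point condition:
  u(0, 0) = -2  ⟹  B = -2  ✓
Hence u(x, y) = - y^{4} - 2 e^{x + y}.

Answer: u(x, y) = - y^{4} - 2 e^{x + y}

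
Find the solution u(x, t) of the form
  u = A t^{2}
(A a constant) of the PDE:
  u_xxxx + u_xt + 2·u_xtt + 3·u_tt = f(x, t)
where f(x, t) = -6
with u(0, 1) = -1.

Substitute the ansatz u = A t^{2} into the left-hand side.
Derivatives of the ansatz:
  u_xxxx = 0
  u_xt = 0
  u_xtt = 0
  u_tt = 2 A
Term by term:
  u_xxxx = 0
  u_xt = 0
  2·u_xtt = 0
  3·u_tt = 6 A
So the left-hand side equals
  6 A
This must equal f(x, t) = -6 identically.
Matching coefficients of the independent functions:
  [constant term]:  6 A = -6
Solving: A = -1.
Check against the point condition:
  u(0, 1) = -1  ⟹  A = -1  ✓
Hence u(x, t) = - t^{2}.

Answer: u(x, t) = - t^{2}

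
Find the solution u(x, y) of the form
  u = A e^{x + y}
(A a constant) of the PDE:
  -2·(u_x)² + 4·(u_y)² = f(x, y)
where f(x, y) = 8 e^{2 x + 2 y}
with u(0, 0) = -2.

Substitute the ansatz u = A e^{x + y} into the left-hand side.
Derivatives of the ansatz:
  u_x = A e^{x} e^{y}
  u_y = A e^{x} e^{y}
Term by term:
  -2·(u_x)² = - 2 A^{2} e^{2 x} e^{2 y}
  4·(u_y)² = 4 A^{2} e^{2 x} e^{2 y}
So the left-hand side equals
  2 A^{2} e^{2 x} e^{2 y}
This must equal f(x, y) identically; expanded, f = 8 e^{2 x} e^{2 y}.
Matching coefficients of the independent functions:
  [e^{2 x} e^{2 y}]:  2 A^{2} = 8
These equations allow (A) = (-2) or (2).
Impose the point condition(s):
  u(0, 0) = -2  ⟹  A = -2
Only A = -2 satisfies everything.
Hence u(x, y) = - 2 e^{x + y}.

Answer: u(x, y) = - 2 e^{x + y}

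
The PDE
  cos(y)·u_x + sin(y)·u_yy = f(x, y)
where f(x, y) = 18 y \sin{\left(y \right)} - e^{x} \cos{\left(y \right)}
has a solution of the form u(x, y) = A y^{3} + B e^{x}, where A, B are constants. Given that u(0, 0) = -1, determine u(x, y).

Answer: u(x, y) = 3 y^{3} - e^{x}

Derivation:
Substitute the ansatz u = A y^{3} + B e^{x} into the left-hand side.
Derivatives of the ansatz:
  u_x = B e^{x}
  u_yy = 6 A y
Term by term:
  cos(y)·u_x = B e^{x} \cos{\left(y \right)}
  sin(y)·u_yy = 6 A y \sin{\left(y \right)}
So the left-hand side equals
  6 A y \sin{\left(y \right)} + B e^{x} \cos{\left(y \right)}
This must equal f(x, y) = 18 y \sin{\left(y \right)} - e^{x} \cos{\left(y \right)} identically.
Matching coefficients of the independent functions:
  [y \sin{\left(y \right)}]:  6 A = 18
  [e^{x} \cos{\left(y \right)}]:  B = -1
Solving: A = 3, B = -1.
Check against the point condition:
  u(0, 0) = -1  ⟹  B = -1  ✓
Hence u(x, y) = 3 y^{3} - e^{x}.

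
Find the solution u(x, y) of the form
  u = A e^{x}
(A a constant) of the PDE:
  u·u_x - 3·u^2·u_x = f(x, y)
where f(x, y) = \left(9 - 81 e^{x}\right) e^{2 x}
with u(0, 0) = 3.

Substitute the ansatz u = A e^{x} into the left-hand side.
Derivatives of the ansatz:
  u_x = A e^{x}
Term by term:
  u·u_x = A^{2} e^{2 x}
  -3·u^2·u_x = - 3 A^{3} e^{3 x}
So the left-hand side equals
  - 3 A^{3} e^{3 x} + A^{2} e^{2 x}
This must equal f(x, y) identically; expanded, f = - 81 e^{3 x} + 9 e^{2 x}.
Matching coefficients of the independent functions:
  [e^{2 x}]:  A^{2} = 9
  [e^{3 x}]:  - 3 A^{3} = -81
Solving: A = 3.
Check against the point condition:
  u(0, 0) = 3  ⟹  A = 3  ✓
Hence u(x, y) = 3 e^{x}.

Answer: u(x, y) = 3 e^{x}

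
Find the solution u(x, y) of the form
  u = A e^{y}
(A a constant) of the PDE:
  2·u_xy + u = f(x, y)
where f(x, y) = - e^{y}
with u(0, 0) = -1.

Substitute the ansatz u = A e^{y} into the left-hand side.
Derivatives of the ansatz:
  u_xy = 0
Term by term:
  2·u_xy = 0
  u = A e^{y}
So the left-hand side equals
  A e^{y}
This must equal f(x, y) = - e^{y} identically.
Matching coefficients of the independent functions:
  [e^{y}]:  A = -1
Solving: A = -1.
Check against the point condition:
  u(0, 0) = -1  ⟹  A = -1  ✓
Hence u(x, y) = - e^{y}.

Answer: u(x, y) = - e^{y}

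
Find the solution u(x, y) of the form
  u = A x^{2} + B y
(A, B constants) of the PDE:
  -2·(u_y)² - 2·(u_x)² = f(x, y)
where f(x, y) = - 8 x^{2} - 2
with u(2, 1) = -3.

Substitute the ansatz u = A x^{2} + B y into the left-hand side.
Derivatives of the ansatz:
  u_y = B
  u_x = 2 A x
Term by term:
  -2·(u_y)² = - 2 B^{2}
  -2·(u_x)² = - 8 A^{2} x^{2}
So the left-hand side equals
  - 8 A^{2} x^{2} - 2 B^{2}
This must equal f(x, y) = - 8 x^{2} - 2 identically.
Matching coefficients of the independent functions:
  [constant term]:  - 2 B^{2} = -2
  [x^{2}]:  - 8 A^{2} = -8
These equations allow (A, B) = (-1, -1) or (-1, 1) or (1, -1) or (1, 1).
Impose the point condition(s):
  u(2, 1) = -3  ⟹  4 A + B = -3
Only A = -1, B = 1 satisfies everything.
Hence u(x, y) = - x^{2} + y.

Answer: u(x, y) = - x^{2} + y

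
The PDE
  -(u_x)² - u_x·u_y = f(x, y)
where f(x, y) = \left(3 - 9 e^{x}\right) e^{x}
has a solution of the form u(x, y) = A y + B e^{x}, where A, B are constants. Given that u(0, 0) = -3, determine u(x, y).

Answer: u(x, y) = y - 3 e^{x}

Derivation:
Substitute the ansatz u = A y + B e^{x} into the left-hand side.
Derivatives of the ansatz:
  u_x = B e^{x}
  u_y = A
Term by term:
  -(u_x)² = - B^{2} e^{2 x}
  -u_x·u_y = - A B e^{x}
So the left-hand side equals
  - A B e^{x} - B^{2} e^{2 x}
This must equal f(x, y) identically; expanded, f = - 9 e^{2 x} + 3 e^{x}.
Matching coefficients of the independent functions:
  [e^{x}]:  - A B = 3
  [e^{2 x}]:  - B^{2} = -9
These equations allow (A, B) = (-1, 3) or (1, -3).
Impose the point condition(s):
  u(0, 0) = -3  ⟹  B = -3
Only A = 1, B = -3 satisfies everything.
Hence u(x, y) = y - 3 e^{x}.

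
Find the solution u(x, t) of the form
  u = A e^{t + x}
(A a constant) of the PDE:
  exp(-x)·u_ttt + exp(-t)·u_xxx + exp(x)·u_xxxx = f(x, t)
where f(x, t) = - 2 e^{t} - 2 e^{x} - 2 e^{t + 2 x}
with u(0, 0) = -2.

Answer: u(x, t) = - 2 e^{t + x}

Derivation:
Substitute the ansatz u = A e^{t + x} into the left-hand side.
Derivatives of the ansatz:
  u_ttt = A e^{t} e^{x}
  u_xxx = A e^{t} e^{x}
  u_xxxx = A e^{t} e^{x}
Term by term:
  exp(-x)·u_ttt = A e^{t}
  exp(-t)·u_xxx = A e^{x}
  exp(x)·u_xxxx = A e^{t} e^{2 x}
So the left-hand side equals
  A e^{t} e^{2 x} + A e^{t} + A e^{x}
This must equal f(x, t) identically; expanded, f = - 2 e^{t} e^{2 x} - 2 e^{t} - 2 e^{x}.
Matching coefficients of the independent functions:
  [e^{t} e^{2 x}, e^{t}, e^{x}]:  A = -2
Solving: A = -2.
Check against the point condition:
  u(0, 0) = -2  ⟹  A = -2  ✓
Hence u(x, t) = - 2 e^{t + x}.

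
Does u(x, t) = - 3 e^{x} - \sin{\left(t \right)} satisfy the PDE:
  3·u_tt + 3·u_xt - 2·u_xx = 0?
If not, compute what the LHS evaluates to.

Evaluate each term of the left-hand side for u = - 3 e^{x} - \sin{\left(t \right)}.
Derivatives:
  u_tt = \sin{\left(t \right)}
  u_xt = 0
  u_xx = - 3 e^{x}
Terms:
  3·u_tt = 3 \sin{\left(t \right)}
  3·u_xt = 0
  -2·u_xx = 6 e^{x}
Sum: LHS = 6 e^{x} + 3 \sin{\left(t \right)}
Given right-hand side: 0. Difference LHS − RHS = 6 e^{x} + 3 \sin{\left(t \right)} ≠ 0, so u is not a solution.

Answer: No, the LHS evaluates to 6 e^{x} + 3 \sin{\left(t \right)}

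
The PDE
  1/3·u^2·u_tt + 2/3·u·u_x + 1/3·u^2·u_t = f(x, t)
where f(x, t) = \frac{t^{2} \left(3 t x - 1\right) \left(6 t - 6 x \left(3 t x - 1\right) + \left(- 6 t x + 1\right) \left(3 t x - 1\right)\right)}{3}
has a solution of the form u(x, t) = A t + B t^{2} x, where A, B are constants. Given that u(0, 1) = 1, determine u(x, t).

Substitute the ansatz u = A t + B t^{2} x into the left-hand side.
Derivatives of the ansatz:
  u_tt = 2 B x
  u_x = B t^{2}
  u_t = A + 2 B t x
Term by term:
  1/3·u^2·u_tt = \frac{2 A^{2} B t^{2} x}{3} + \frac{4 A B^{2} t^{3} x^{2}}{3} + \frac{2 B^{3} t^{4} x^{3}}{3}
  2/3·u·u_x = \frac{2 A B t^{3}}{3} + \frac{2 B^{2} t^{4} x}{3}
  1/3·u^2·u_t = \frac{A^{3} t^{2}}{3} + \frac{4 A^{2} B t^{3} x}{3} + \frac{5 A B^{2} t^{4} x^{2}}{3} + \frac{2 B^{3} t^{5} x^{3}}{3}
So the left-hand side equals
  \frac{A^{3} t^{2}}{3} + \frac{4 A^{2} B t^{3} x}{3} + \frac{2 A^{2} B t^{2} x}{3} + \frac{5 A B^{2} t^{4} x^{2}}{3} + \frac{4 A B^{2} t^{3} x^{2}}{3} + \frac{2 A B t^{3}}{3} + \frac{2 B^{3} t^{5} x^{3}}{3} + \frac{2 B^{3} t^{4} x^{3}}{3} + \frac{2 B^{2} t^{4} x}{3}
This must equal f(x, t) identically; expanded, f = - 18 t^{5} x^{3} - 18 t^{4} x^{3} + 15 t^{4} x^{2} + 6 t^{4} x + 12 t^{3} x^{2} - 4 t^{3} x - 2 t^{3} - 2 t^{2} x + \frac{t^{2}}{3}.
Matching coefficients of the independent functions:
  [t^{2}]:  \frac{A^{3}}{3} = \frac{1}{3}
  [t^{3}]:  \frac{2 A B}{3} = -2
  [t^{2} x]:  \frac{2 A^{2} B}{3} = -2
  [t^{3} x]:  \frac{4 A^{2} B}{3} = -4
  [t^{3} x^{2}]:  \frac{4 A B^{2}}{3} = 12
  [t^{4} x]:  \frac{2 B^{2}}{3} = 6
  [t^{4} x^{2}]:  \frac{5 A B^{2}}{3} = 15
  [t^{4} x^{3}, t^{5} x^{3}]:  \frac{2 B^{3}}{3} = -18
Solving: A = 1, B = -3.
Check against the point condition:
  u(0, 1) = 1  ⟹  A = 1  ✓
Hence u(x, t) = - 3 t^{2} x + t.

Answer: u(x, t) = - 3 t^{2} x + t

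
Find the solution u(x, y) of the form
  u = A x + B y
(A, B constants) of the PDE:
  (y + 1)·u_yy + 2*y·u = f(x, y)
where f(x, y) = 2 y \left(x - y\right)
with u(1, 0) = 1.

Answer: u(x, y) = x - y

Derivation:
Substitute the ansatz u = A x + B y into the left-hand side.
Derivatives of the ansatz:
  u_yy = 0
Term by term:
  (y + 1)·u_yy = 0
  2*y·u = 2 A x y + 2 B y^{2}
So the left-hand side equals
  2 A x y + 2 B y^{2}
This must equal f(x, y) identically; expanded, f = 2 x y - 2 y^{2}.
Matching coefficients of the independent functions:
  [y^{2}]:  2 B = -2
  [x y]:  2 A = 2
Solving: A = 1, B = -1.
Check against the point condition:
  u(1, 0) = 1  ⟹  A = 1  ✓
Hence u(x, y) = x - y.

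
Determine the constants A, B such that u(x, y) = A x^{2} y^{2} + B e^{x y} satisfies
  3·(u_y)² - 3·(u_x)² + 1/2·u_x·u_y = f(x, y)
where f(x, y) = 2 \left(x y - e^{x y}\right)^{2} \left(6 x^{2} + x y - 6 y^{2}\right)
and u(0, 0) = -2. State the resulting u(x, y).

Answer: u(x, y) = x^{2} y^{2} - 2 e^{x y}

Derivation:
Substitute the ansatz u = A x^{2} y^{2} + B e^{x y} into the left-hand side.
Derivatives of the ansatz:
  u_y = 2 A x^{2} y + B x e^{x y}
  u_x = 2 A x y^{2} + B y e^{x y}
Term by term:
  3·(u_y)² = 12 A^{2} x^{4} y^{2} + 12 A B x^{3} y e^{x y} + 3 B^{2} x^{2} e^{2 x y}
  -3·(u_x)² = - 12 A^{2} x^{2} y^{4} - 12 A B x y^{3} e^{x y} - 3 B^{2} y^{2} e^{2 x y}
  1/2·u_x·u_y = 2 A^{2} x^{3} y^{3} + 2 A B x^{2} y^{2} e^{x y} + \frac{B^{2} x y e^{2 x y}}{2}
So the left-hand side equals
  12 A^{2} x^{4} y^{2} + 2 A^{2} x^{3} y^{3} - 12 A^{2} x^{2} y^{4} + 12 A B x^{3} y e^{x y} + 2 A B x^{2} y^{2} e^{x y} - 12 A B x y^{3} e^{x y} + 3 B^{2} x^{2} e^{2 x y} + \frac{B^{2} x y e^{2 x y}}{2} - 3 B^{2} y^{2} e^{2 x y}
This must equal f(x, y) identically; expanded, f = 12 x^{4} y^{2} + 2 x^{3} y^{3} - 24 x^{3} y e^{x y} - 12 x^{2} y^{4} - 4 x^{2} y^{2} e^{x y} + 12 x^{2} e^{2 x y} + 24 x y^{3} e^{x y} + 2 x y e^{2 x y} - 12 y^{2} e^{2 x y}.
Matching coefficients of the independent functions:
  [x^{2} y^{4}]:  - 12 A^{2} = -12
  [x^{2} e^{2 x y}]:  3 B^{2} = 12
  [x^{3} y^{3}]:  2 A^{2} = 2
  [x^{4} y^{2}]:  12 A^{2} = 12
  [y^{2} e^{2 x y}]:  - 3 B^{2} = -12
  [x y e^{2 x y}]:  \frac{B^{2}}{2} = 2
  [x y^{3} e^{x y}]:  - 12 A B = 24
  [x^{2} y^{2} e^{x y}]:  2 A B = -4
  [x^{3} y e^{x y}]:  12 A B = -24
These equations allow (A, B) = (-1, 2) or (1, -2).
Impose the point condition(s):
  u(0, 0) = -2  ⟹  B = -2
Only A = 1, B = -2 satisfies everything.
Hence u(x, y) = x^{2} y^{2} - 2 e^{x y}.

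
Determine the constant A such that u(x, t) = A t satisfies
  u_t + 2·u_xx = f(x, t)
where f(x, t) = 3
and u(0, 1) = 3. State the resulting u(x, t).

Substitute the ansatz u = A t into the left-hand side.
Derivatives of the ansatz:
  u_t = A
  u_xx = 0
Term by term:
  u_t = A
  2·u_xx = 0
So the left-hand side equals
  A
This must equal f(x, t) = 3 identically.
Matching coefficients of the independent functions:
  [constant term]:  A = 3
Solving: A = 3.
Check against the point condition:
  u(0, 1) = 3  ⟹  A = 3  ✓
Hence u(x, t) = 3 t.

Answer: u(x, t) = 3 t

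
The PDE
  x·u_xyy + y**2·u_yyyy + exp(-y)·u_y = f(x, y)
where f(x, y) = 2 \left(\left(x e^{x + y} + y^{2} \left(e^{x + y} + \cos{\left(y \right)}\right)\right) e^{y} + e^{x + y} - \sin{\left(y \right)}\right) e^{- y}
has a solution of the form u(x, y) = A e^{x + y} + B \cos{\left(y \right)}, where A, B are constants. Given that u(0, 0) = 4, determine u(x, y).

Substitute the ansatz u = A e^{x + y} + B \cos{\left(y \right)} into the left-hand side.
Derivatives of the ansatz:
  u_xyy = A e^{x} e^{y}
  u_yyyy = A e^{x} e^{y} + B \cos{\left(y \right)}
  u_y = A e^{x} e^{y} - B \sin{\left(y \right)}
Term by term:
  x·u_xyy = A x e^{x} e^{y}
  y**2·u_yyyy = A y^{2} e^{x} e^{y} + B y^{2} \cos{\left(y \right)}
  exp(-y)·u_y = A e^{x} - B e^{- y} \sin{\left(y \right)}
So the left-hand side equals
  A x e^{x} e^{y} + A y^{2} e^{x} e^{y} + A e^{x} + B y^{2} \cos{\left(y \right)} - B e^{- y} \sin{\left(y \right)}
This must equal f(x, y) identically; expanded, f = 2 x e^{x} e^{y} + 2 y^{2} e^{x} e^{y} + 2 y^{2} \cos{\left(y \right)} + 2 e^{x} - 2 e^{- y} \sin{\left(y \right)}.
Matching coefficients of the independent functions:
  [y^{2} \cos{\left(y \right)}]:  B = 2
  [e^{- y} \sin{\left(y \right)}]:  - B = -2
  [x e^{x} e^{y}, y^{2} e^{x} e^{y}, e^{x}]:  A = 2
Solving: A = 2, B = 2.
Check against the point condition:
  u(0, 0) = 4  ⟹  A + B = 4  ✓
Hence u(x, y) = 2 e^{x + y} + 2 \cos{\left(y \right)}.

Answer: u(x, y) = 2 e^{x + y} + 2 \cos{\left(y \right)}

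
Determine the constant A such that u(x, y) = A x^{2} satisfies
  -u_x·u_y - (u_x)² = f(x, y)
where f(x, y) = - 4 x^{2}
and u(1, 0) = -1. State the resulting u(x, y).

Substitute the ansatz u = A x^{2} into the left-hand side.
Derivatives of the ansatz:
  u_x = 2 A x
  u_y = 0
Term by term:
  -u_x·u_y = 0
  -(u_x)² = - 4 A^{2} x^{2}
So the left-hand side equals
  - 4 A^{2} x^{2}
This must equal f(x, y) = - 4 x^{2} identically.
Matching coefficients of the independent functions:
  [x^{2}]:  - 4 A^{2} = -4
These equations allow (A) = (-1) or (1).
Impose the point condition(s):
  u(1, 0) = -1  ⟹  A = -1
Only A = -1 satisfies everything.
Hence u(x, y) = - x^{2}.

Answer: u(x, y) = - x^{2}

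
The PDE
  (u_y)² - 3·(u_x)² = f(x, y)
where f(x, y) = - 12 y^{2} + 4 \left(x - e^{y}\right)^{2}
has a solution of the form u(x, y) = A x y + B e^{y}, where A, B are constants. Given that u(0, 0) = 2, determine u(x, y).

Substitute the ansatz u = A x y + B e^{y} into the left-hand side.
Derivatives of the ansatz:
  u_y = A x + B e^{y}
  u_x = A y
Term by term:
  (u_y)² = A^{2} x^{2} + 2 A B x e^{y} + B^{2} e^{2 y}
  -3·(u_x)² = - 3 A^{2} y^{2}
So the left-hand side equals
  A^{2} x^{2} - 3 A^{2} y^{2} + 2 A B x e^{y} + B^{2} e^{2 y}
This must equal f(x, y) identically; expanded, f = 4 x^{2} - 8 x e^{y} - 12 y^{2} + 4 e^{2 y}.
Matching coefficients of the independent functions:
  [x^{2}]:  A^{2} = 4
  [y^{2}]:  - 3 A^{2} = -12
  [x e^{y}]:  2 A B = -8
  [e^{2 y}]:  B^{2} = 4
These equations allow (A, B) = (-2, 2) or (2, -2).
Impose the point condition(s):
  u(0, 0) = 2  ⟹  B = 2
Only A = -2, B = 2 satisfies everything.
Hence u(x, y) = - 2 x y + 2 e^{y}.

Answer: u(x, y) = - 2 x y + 2 e^{y}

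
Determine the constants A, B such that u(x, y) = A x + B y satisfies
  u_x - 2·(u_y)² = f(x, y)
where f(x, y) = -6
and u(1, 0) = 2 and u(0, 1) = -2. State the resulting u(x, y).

Substitute the ansatz u = A x + B y into the left-hand side.
Derivatives of the ansatz:
  u_x = A
  u_y = B
Term by term:
  u_x = A
  -2·(u_y)² = - 2 B^{2}
So the left-hand side equals
  A - 2 B^{2}
This must equal f(x, y) = -6 identically.
Matching coefficients of the independent functions:
  [constant term]:  A - 2 B^{2} = -6
These equations do not fix every constant; impose the point condition(s):
  u(1, 0) = 2  ⟹  A = 2
  u(0, 1) = -2  ⟹  B = -2
Solving the combined system: A = 2, B = -2.
Hence u(x, y) = 2 x - 2 y.

Answer: u(x, y) = 2 x - 2 y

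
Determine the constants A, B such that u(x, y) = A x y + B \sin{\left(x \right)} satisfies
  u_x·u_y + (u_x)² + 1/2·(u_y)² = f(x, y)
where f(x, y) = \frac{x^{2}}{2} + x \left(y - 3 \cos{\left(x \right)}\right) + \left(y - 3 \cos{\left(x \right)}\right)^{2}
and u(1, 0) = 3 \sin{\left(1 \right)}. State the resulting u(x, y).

Substitute the ansatz u = A x y + B \sin{\left(x \right)} into the left-hand side.
Derivatives of the ansatz:
  u_x = A y + B \cos{\left(x \right)}
  u_y = A x
Term by term:
  u_x·u_y = A^{2} x y + A B x \cos{\left(x \right)}
  (u_x)² = A^{2} y^{2} + 2 A B y \cos{\left(x \right)} + B^{2} \cos^{2}{\left(x \right)}
  1/2·(u_y)² = \frac{A^{2} x^{2}}{2}
So the left-hand side equals
  \frac{A^{2} x^{2}}{2} + A^{2} x y + A^{2} y^{2} + A B x \cos{\left(x \right)} + 2 A B y \cos{\left(x \right)} + B^{2} \cos^{2}{\left(x \right)}
This must equal f(x, y) identically; expanded, f = \frac{x^{2}}{2} + x y - 3 x \cos{\left(x \right)} + y^{2} - 6 y \cos{\left(x \right)} + 9 \cos^{2}{\left(x \right)}.
Matching coefficients of the independent functions:
  [x^{2}]:  \frac{A^{2}}{2} = \frac{1}{2}
  [y^{2}, x y]:  A^{2} = 1
  [x \cos{\left(x \right)}]:  A B = -3
  [y \cos{\left(x \right)}]:  2 A B = -6
  [\cos^{2}{\left(x \right)}]:  B^{2} = 9
These equations allow (A, B) = (-1, 3) or (1, -3).
Impose the point condition(s):
  u(1, 0) = 3 \sin{\left(1 \right)}  ⟹  B \sin{\left(1 \right)} = 3 \sin{\left(1 \right)}
Only A = -1, B = 3 satisfies everything.
Hence u(x, y) = - x y + 3 \sin{\left(x \right)}.

Answer: u(x, y) = - x y + 3 \sin{\left(x \right)}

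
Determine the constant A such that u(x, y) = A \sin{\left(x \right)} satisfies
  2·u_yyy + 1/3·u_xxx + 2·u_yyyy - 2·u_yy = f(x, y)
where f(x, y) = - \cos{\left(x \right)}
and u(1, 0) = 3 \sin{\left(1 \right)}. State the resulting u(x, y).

Answer: u(x, y) = 3 \sin{\left(x \right)}

Derivation:
Substitute the ansatz u = A \sin{\left(x \right)} into the left-hand side.
Derivatives of the ansatz:
  u_yyy = 0
  u_xxx = - A \cos{\left(x \right)}
  u_yyyy = 0
  u_yy = 0
Term by term:
  2·u_yyy = 0
  1/3·u_xxx = - \frac{A \cos{\left(x \right)}}{3}
  2·u_yyyy = 0
  -2·u_yy = 0
So the left-hand side equals
  - \frac{A \cos{\left(x \right)}}{3}
This must equal f(x, y) = - \cos{\left(x \right)} identically.
Matching coefficients of the independent functions:
  [\cos{\left(x \right)}]:  - \frac{A}{3} = -1
Solving: A = 3.
Check against the point condition:
  u(1, 0) = 3 \sin{\left(1 \right)}  ⟹  A \sin{\left(1 \right)} = 3 \sin{\left(1 \right)}  ✓
Hence u(x, y) = 3 \sin{\left(x \right)}.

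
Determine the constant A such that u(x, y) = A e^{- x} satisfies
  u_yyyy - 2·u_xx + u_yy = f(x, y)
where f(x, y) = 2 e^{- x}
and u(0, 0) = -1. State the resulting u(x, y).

Substitute the ansatz u = A e^{- x} into the left-hand side.
Derivatives of the ansatz:
  u_yyyy = 0
  u_xx = A e^{- x}
  u_yy = 0
Term by term:
  u_yyyy = 0
  -2·u_xx = - 2 A e^{- x}
  u_yy = 0
So the left-hand side equals
  - 2 A e^{- x}
This must equal f(x, y) = 2 e^{- x} identically.
Matching coefficients of the independent functions:
  [e^{- x}]:  - 2 A = 2
Solving: A = -1.
Check against the point condition:
  u(0, 0) = -1  ⟹  A = -1  ✓
Hence u(x, y) = - e^{- x}.

Answer: u(x, y) = - e^{- x}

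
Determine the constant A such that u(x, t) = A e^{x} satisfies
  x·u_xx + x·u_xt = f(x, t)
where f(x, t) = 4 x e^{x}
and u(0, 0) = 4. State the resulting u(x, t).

Answer: u(x, t) = 4 e^{x}

Derivation:
Substitute the ansatz u = A e^{x} into the left-hand side.
Derivatives of the ansatz:
  u_xx = A e^{x}
  u_xt = 0
Term by term:
  x·u_xx = A x e^{x}
  x·u_xt = 0
So the left-hand side equals
  A x e^{x}
This must equal f(x, t) = 4 x e^{x} identically.
Matching coefficients of the independent functions:
  [x e^{x}]:  A = 4
Solving: A = 4.
Check against the point condition:
  u(0, 0) = 4  ⟹  A = 4  ✓
Hence u(x, t) = 4 e^{x}.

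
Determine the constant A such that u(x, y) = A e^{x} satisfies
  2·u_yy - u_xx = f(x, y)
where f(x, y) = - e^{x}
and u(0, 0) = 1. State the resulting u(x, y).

Substitute the ansatz u = A e^{x} into the left-hand side.
Derivatives of the ansatz:
  u_yy = 0
  u_xx = A e^{x}
Term by term:
  2·u_yy = 0
  -u_xx = - A e^{x}
So the left-hand side equals
  - A e^{x}
This must equal f(x, y) = - e^{x} identically.
Matching coefficients of the independent functions:
  [e^{x}]:  - A = -1
Solving: A = 1.
Check against the point condition:
  u(0, 0) = 1  ⟹  A = 1  ✓
Hence u(x, y) = e^{x}.

Answer: u(x, y) = e^{x}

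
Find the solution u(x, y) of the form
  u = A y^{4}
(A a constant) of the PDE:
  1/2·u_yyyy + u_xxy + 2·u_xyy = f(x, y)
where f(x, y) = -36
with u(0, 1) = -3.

Substitute the ansatz u = A y^{4} into the left-hand side.
Derivatives of the ansatz:
  u_yyyy = 24 A
  u_xxy = 0
  u_xyy = 0
Term by term:
  1/2·u_yyyy = 12 A
  u_xxy = 0
  2·u_xyy = 0
So the left-hand side equals
  12 A
This must equal f(x, y) = -36 identically.
Matching coefficients of the independent functions:
  [constant term]:  12 A = -36
Solving: A = -3.
Check against the point condition:
  u(0, 1) = -3  ⟹  A = -3  ✓
Hence u(x, y) = - 3 y^{4}.

Answer: u(x, y) = - 3 y^{4}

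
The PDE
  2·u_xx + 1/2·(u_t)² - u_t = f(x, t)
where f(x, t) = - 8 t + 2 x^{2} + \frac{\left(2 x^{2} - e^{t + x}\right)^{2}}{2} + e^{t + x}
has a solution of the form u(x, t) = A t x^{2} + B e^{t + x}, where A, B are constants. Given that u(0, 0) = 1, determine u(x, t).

Substitute the ansatz u = A t x^{2} + B e^{t + x} into the left-hand side.
Derivatives of the ansatz:
  u_xx = 2 A t + B e^{t} e^{x}
  u_t = A x^{2} + B e^{t} e^{x}
Term by term:
  2·u_xx = 4 A t + 2 B e^{t} e^{x}
  1/2·(u_t)² = \frac{A^{2} x^{4}}{2} + A B x^{2} e^{t} e^{x} + \frac{B^{2} e^{2 t} e^{2 x}}{2}
  -u_t = - A x^{2} - B e^{t} e^{x}
So the left-hand side equals
  \frac{A^{2} x^{4}}{2} + A B x^{2} e^{t} e^{x} + 4 A t - A x^{2} + \frac{B^{2} e^{2 t} e^{2 x}}{2} + B e^{t} e^{x}
This must equal f(x, t) identically; expanded, f = - 8 t + 2 x^{4} - 2 x^{2} e^{t} e^{x} + 2 x^{2} + \frac{e^{2 t} e^{2 x}}{2} + e^{t} e^{x}.
Matching coefficients of the independent functions:
  [t]:  4 A = -8
  [x^{2}]:  - A = 2
  [x^{4}]:  \frac{A^{2}}{2} = 2
  [e^{t} e^{x}]:  B = 1
  [e^{2 t} e^{2 x}]:  \frac{B^{2}}{2} = \frac{1}{2}
  [x^{2} e^{t} e^{x}]:  A B = -2
Solving: A = -2, B = 1.
Check against the point condition:
  u(0, 0) = 1  ⟹  B = 1  ✓
Hence u(x, t) = - 2 t x^{2} + e^{t + x}.

Answer: u(x, t) = - 2 t x^{2} + e^{t + x}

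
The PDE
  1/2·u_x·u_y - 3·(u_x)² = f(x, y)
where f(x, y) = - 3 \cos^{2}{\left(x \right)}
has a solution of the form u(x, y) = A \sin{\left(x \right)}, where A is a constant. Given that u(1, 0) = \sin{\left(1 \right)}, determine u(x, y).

Substitute the ansatz u = A \sin{\left(x \right)} into the left-hand side.
Derivatives of the ansatz:
  u_x = A \cos{\left(x \right)}
  u_y = 0
Term by term:
  1/2·u_x·u_y = 0
  -3·(u_x)² = - 3 A^{2} \cos^{2}{\left(x \right)}
So the left-hand side equals
  - 3 A^{2} \cos^{2}{\left(x \right)}
This must equal f(x, y) = - 3 \cos^{2}{\left(x \right)} identically.
Matching coefficients of the independent functions:
  [\cos^{2}{\left(x \right)}]:  - 3 A^{2} = -3
These equations allow (A) = (-1) or (1).
Impose the point condition(s):
  u(1, 0) = \sin{\left(1 \right)}  ⟹  A \sin{\left(1 \right)} = \sin{\left(1 \right)}
Only A = 1 satisfies everything.
Hence u(x, y) = \sin{\left(x \right)}.

Answer: u(x, y) = \sin{\left(x \right)}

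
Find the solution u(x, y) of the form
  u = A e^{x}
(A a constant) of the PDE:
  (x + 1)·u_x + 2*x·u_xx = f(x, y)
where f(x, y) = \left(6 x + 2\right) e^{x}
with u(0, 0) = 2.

Answer: u(x, y) = 2 e^{x}

Derivation:
Substitute the ansatz u = A e^{x} into the left-hand side.
Derivatives of the ansatz:
  u_x = A e^{x}
  u_xx = A e^{x}
Term by term:
  (x + 1)·u_x = A x e^{x} + A e^{x}
  2*x·u_xx = 2 A x e^{x}
So the left-hand side equals
  3 A x e^{x} + A e^{x}
This must equal f(x, y) identically; expanded, f = 6 x e^{x} + 2 e^{x}.
Matching coefficients of the independent functions:
  [x e^{x}]:  3 A = 6
  [e^{x}]:  A = 2
Solving: A = 2.
Check against the point condition:
  u(0, 0) = 2  ⟹  A = 2  ✓
Hence u(x, y) = 2 e^{x}.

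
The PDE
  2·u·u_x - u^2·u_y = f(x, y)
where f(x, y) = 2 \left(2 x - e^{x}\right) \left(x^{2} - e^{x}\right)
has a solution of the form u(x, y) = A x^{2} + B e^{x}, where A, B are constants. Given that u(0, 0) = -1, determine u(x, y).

Substitute the ansatz u = A x^{2} + B e^{x} into the left-hand side.
Derivatives of the ansatz:
  u_x = 2 A x + B e^{x}
  u_y = 0
Term by term:
  2·u·u_x = 4 A^{2} x^{3} + 2 A B x^{2} e^{x} + 4 A B x e^{x} + 2 B^{2} e^{2 x}
  -u^2·u_y = 0
So the left-hand side equals
  4 A^{2} x^{3} + 2 A B x^{2} e^{x} + 4 A B x e^{x} + 2 B^{2} e^{2 x}
This must equal f(x, y) identically; expanded, f = 4 x^{3} - 2 x^{2} e^{x} - 4 x e^{x} + 2 e^{2 x}.
Matching coefficients of the independent functions:
  [x^{3}]:  4 A^{2} = 4
  [x e^{x}]:  4 A B = -4
  [x^{2} e^{x}]:  2 A B = -2
  [e^{2 x}]:  2 B^{2} = 2
These equations allow (A, B) = (-1, 1) or (1, -1).
Impose the point condition(s):
  u(0, 0) = -1  ⟹  B = -1
Only A = 1, B = -1 satisfies everything.
Hence u(x, y) = x^{2} - e^{x}.

Answer: u(x, y) = x^{2} - e^{x}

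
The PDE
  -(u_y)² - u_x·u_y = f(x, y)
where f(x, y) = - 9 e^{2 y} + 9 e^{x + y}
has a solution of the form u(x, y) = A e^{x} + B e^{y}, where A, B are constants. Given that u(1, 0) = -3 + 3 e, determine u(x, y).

Substitute the ansatz u = A e^{x} + B e^{y} into the left-hand side.
Derivatives of the ansatz:
  u_y = B e^{y}
  u_x = A e^{x}
Term by term:
  -(u_y)² = - B^{2} e^{2 y}
  -u_x·u_y = - A B e^{x} e^{y}
So the left-hand side equals
  - A B e^{x} e^{y} - B^{2} e^{2 y}
This must equal f(x, y) identically; expanded, f = 9 e^{x} e^{y} - 9 e^{2 y}.
Matching coefficients of the independent functions:
  [e^{x} e^{y}]:  - A B = 9
  [e^{2 y}]:  - B^{2} = -9
These equations allow (A, B) = (-3, 3) or (3, -3).
Impose the point condition(s):
  u(1, 0) = -3 + 3 e  ⟹  e A + B = -3 + 3 e
Only A = 3, B = -3 satisfies everything.
Hence u(x, y) = 3 e^{x} - 3 e^{y}.

Answer: u(x, y) = 3 e^{x} - 3 e^{y}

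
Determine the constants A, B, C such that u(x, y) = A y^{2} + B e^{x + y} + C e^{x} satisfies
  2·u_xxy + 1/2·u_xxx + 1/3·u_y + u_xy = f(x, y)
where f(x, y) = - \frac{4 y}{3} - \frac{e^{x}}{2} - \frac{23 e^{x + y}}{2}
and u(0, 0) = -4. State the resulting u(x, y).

Substitute the ansatz u = A y^{2} + B e^{x + y} + C e^{x} into the left-hand side.
Derivatives of the ansatz:
  u_xxy = B e^{x} e^{y}
  u_xxx = B e^{x} e^{y} + C e^{x}
  u_y = 2 A y + B e^{x} e^{y}
  u_xy = B e^{x} e^{y}
Term by term:
  2·u_xxy = 2 B e^{x} e^{y}
  1/2·u_xxx = \frac{B e^{x} e^{y}}{2} + \frac{C e^{x}}{2}
  1/3·u_y = \frac{2 A y}{3} + \frac{B e^{x} e^{y}}{3}
  u_xy = B e^{x} e^{y}
So the left-hand side equals
  \frac{2 A y}{3} + \frac{23 B e^{x} e^{y}}{6} + \frac{C e^{x}}{2}
This must equal f(x, y) identically; expanded, f = - \frac{4 y}{3} - \frac{23 e^{x} e^{y}}{2} - \frac{e^{x}}{2}.
Matching coefficients of the independent functions:
  [y]:  \frac{2 A}{3} = - \frac{4}{3}
  [e^{x} e^{y}]:  \frac{23 B}{6} = - \frac{23}{2}
  [e^{x}]:  \frac{C}{2} = - \frac{1}{2}
Solving: A = -2, B = -3, C = -1.
Check against the point condition:
  u(0, 0) = -4  ⟹  B + C = -4  ✓
Hence u(x, y) = - 2 y^{2} - e^{x} - 3 e^{x + y}.

Answer: u(x, y) = - 2 y^{2} - e^{x} - 3 e^{x + y}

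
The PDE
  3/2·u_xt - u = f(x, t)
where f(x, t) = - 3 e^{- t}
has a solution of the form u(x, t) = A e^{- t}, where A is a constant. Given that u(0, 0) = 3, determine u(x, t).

Answer: u(x, t) = 3 e^{- t}

Derivation:
Substitute the ansatz u = A e^{- t} into the left-hand side.
Derivatives of the ansatz:
  u_xt = 0
Term by term:
  3/2·u_xt = 0
  -u = - A e^{- t}
So the left-hand side equals
  - A e^{- t}
This must equal f(x, t) = - 3 e^{- t} identically.
Matching coefficients of the independent functions:
  [e^{- t}]:  - A = -3
Solving: A = 3.
Check against the point condition:
  u(0, 0) = 3  ⟹  A = 3  ✓
Hence u(x, t) = 3 e^{- t}.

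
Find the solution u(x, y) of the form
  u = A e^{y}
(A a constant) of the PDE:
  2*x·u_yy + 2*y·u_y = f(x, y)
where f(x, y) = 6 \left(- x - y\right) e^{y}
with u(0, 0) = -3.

Answer: u(x, y) = - 3 e^{y}

Derivation:
Substitute the ansatz u = A e^{y} into the left-hand side.
Derivatives of the ansatz:
  u_yy = A e^{y}
  u_y = A e^{y}
Term by term:
  2*x·u_yy = 2 A x e^{y}
  2*y·u_y = 2 A y e^{y}
So the left-hand side equals
  2 A x e^{y} + 2 A y e^{y}
This must equal f(x, y) identically; expanded, f = - 6 x e^{y} - 6 y e^{y}.
Matching coefficients of the independent functions:
  [x e^{y}, y e^{y}]:  2 A = -6
Solving: A = -3.
Check against the point condition:
  u(0, 0) = -3  ⟹  A = -3  ✓
Hence u(x, y) = - 3 e^{y}.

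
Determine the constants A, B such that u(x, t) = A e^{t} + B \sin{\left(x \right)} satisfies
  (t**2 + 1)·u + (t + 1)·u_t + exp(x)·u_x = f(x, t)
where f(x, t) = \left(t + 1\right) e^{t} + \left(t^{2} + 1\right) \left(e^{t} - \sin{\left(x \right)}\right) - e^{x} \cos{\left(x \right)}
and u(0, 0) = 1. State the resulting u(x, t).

Substitute the ansatz u = A e^{t} + B \sin{\left(x \right)} into the left-hand side.
Derivatives of the ansatz:
  u_t = A e^{t}
  u_x = B \cos{\left(x \right)}
Term by term:
  (t**2 + 1)·u = A t^{2} e^{t} + A e^{t} + B t^{2} \sin{\left(x \right)} + B \sin{\left(x \right)}
  (t + 1)·u_t = A t e^{t} + A e^{t}
  exp(x)·u_x = B e^{x} \cos{\left(x \right)}
So the left-hand side equals
  A t^{2} e^{t} + A t e^{t} + 2 A e^{t} + B t^{2} \sin{\left(x \right)} + B e^{x} \cos{\left(x \right)} + B \sin{\left(x \right)}
This must equal f(x, t) identically; expanded, f = t^{2} e^{t} - t^{2} \sin{\left(x \right)} + t e^{t} + 2 e^{t} - e^{x} \cos{\left(x \right)} - \sin{\left(x \right)}.
Matching coefficients of the independent functions:
  [t e^{t}, t^{2} e^{t}]:  A = 1
  [t^{2} \sin{\left(x \right)}, e^{x} \cos{\left(x \right)}, \sin{\left(x \right)}]:  B = -1
  [e^{t}]:  2 A = 2
Solving: A = 1, B = -1.
Check against the point condition:
  u(0, 0) = 1  ⟹  A = 1  ✓
Hence u(x, t) = e^{t} - \sin{\left(x \right)}.

Answer: u(x, t) = e^{t} - \sin{\left(x \right)}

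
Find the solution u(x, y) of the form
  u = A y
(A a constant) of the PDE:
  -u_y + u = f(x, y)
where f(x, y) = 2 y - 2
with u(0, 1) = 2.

Substitute the ansatz u = A y into the left-hand side.
Derivatives of the ansatz:
  u_y = A
Term by term:
  -u_y = - A
  u = A y
So the left-hand side equals
  A y - A
This must equal f(x, y) = 2 y - 2 identically.
Matching coefficients of the independent functions:
  [constant term]:  - A = -2
  [y]:  A = 2
Solving: A = 2.
Check against the point condition:
  u(0, 1) = 2  ⟹  A = 2  ✓
Hence u(x, y) = 2 y.

Answer: u(x, y) = 2 y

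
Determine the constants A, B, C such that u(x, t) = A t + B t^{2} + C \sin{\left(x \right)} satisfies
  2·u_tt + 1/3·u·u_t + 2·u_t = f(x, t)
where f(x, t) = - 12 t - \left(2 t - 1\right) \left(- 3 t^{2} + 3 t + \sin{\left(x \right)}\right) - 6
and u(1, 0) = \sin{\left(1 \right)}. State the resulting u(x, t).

Substitute the ansatz u = A t + B t^{2} + C \sin{\left(x \right)} into the left-hand side.
Derivatives of the ansatz:
  u_tt = 2 B
  u_t = A + 2 B t
Term by term:
  2·u_tt = 4 B
  1/3·u·u_t = \frac{A^{2} t}{3} + A B t^{2} + \frac{A C \sin{\left(x \right)}}{3} + \frac{2 B^{2} t^{3}}{3} + \frac{2 B C t \sin{\left(x \right)}}{3}
  2·u_t = 2 A + 4 B t
So the left-hand side equals
  \frac{A^{2} t}{3} + A B t^{2} + \frac{A C \sin{\left(x \right)}}{3} + 2 A + \frac{2 B^{2} t^{3}}{3} + \frac{2 B C t \sin{\left(x \right)}}{3} + 4 B t + 4 B
This must equal f(x, t) identically; expanded, f = 6 t^{3} - 9 t^{2} - 2 t \sin{\left(x \right)} - 9 t + \sin{\left(x \right)} - 6.
Matching coefficients of the independent functions:
  [constant term]:  2 A + 4 B = -6
  [t]:  \frac{A^{2}}{3} + 4 B = -9
  [t^{2}]:  A B = -9
  [t^{3}]:  \frac{2 B^{2}}{3} = 6
  [t \sin{\left(x \right)}]:  \frac{2 B C}{3} = -2
  [\sin{\left(x \right)}]:  \frac{A C}{3} = 1
Solving: A = 3, B = -3, C = 1.
Check against the point condition:
  u(1, 0) = \sin{\left(1 \right)}  ⟹  C \sin{\left(1 \right)} = \sin{\left(1 \right)}  ✓
Hence u(x, t) = - 3 t^{2} + 3 t + \sin{\left(x \right)}.

Answer: u(x, t) = - 3 t^{2} + 3 t + \sin{\left(x \right)}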